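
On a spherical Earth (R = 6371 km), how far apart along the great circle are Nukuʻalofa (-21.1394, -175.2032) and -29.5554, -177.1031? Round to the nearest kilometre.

955 km

Δλ = -177.1031 − -175.2032 = -1.8999°.
Δφ = -29.5554 − -21.1394 = -8.4160°.
a = sin²(Δφ/2) + cos φ₁ · cos φ₂ · sin²(Δλ/2) = 0.005607.
c = 2·atan2(√a, √(1−a)) = 0.14990 rad → d = 6371·c ≈ 955.04 km.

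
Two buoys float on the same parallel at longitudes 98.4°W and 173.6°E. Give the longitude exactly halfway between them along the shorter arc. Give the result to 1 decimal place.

142.4°W

Signed shortest Δλ from -98.4° to +173.6° is -88.0°.
Midpoint longitude = -98.4° + (-88.0°)/2 = -98.4° − 44.0° = -142.4°.
(The naïve average (-98.4 + +173.6)/2 = 37.6° is on the wrong side of the globe.)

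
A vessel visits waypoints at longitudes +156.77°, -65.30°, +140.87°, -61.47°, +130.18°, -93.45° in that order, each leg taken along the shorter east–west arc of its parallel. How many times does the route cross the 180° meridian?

Leg 1: +156.77° → -65.30°, shortest Δλ = 137.93° (east) — crosses 180°.
Leg 2: -65.30° → +140.87°, shortest Δλ = -153.83° (west) — crosses 180°.
Leg 3: +140.87° → -61.47°, shortest Δλ = 157.66° (east) — crosses 180°.
Leg 4: -61.47° → +130.18°, shortest Δλ = -168.35° (west) — crosses 180°.
Leg 5: +130.18° → -93.45°, shortest Δλ = 136.37° (east) — crosses 180°.
Total crossings: 5.

5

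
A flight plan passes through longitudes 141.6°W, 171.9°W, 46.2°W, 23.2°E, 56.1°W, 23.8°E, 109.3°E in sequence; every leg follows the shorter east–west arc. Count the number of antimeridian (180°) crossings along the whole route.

0

Leg 1: -141.6° → -171.9°, shortest Δλ = -30.3° (west) — does not cross 180°.
Leg 2: -171.9° → -46.2°, shortest Δλ = 125.7° (east) — does not cross 180°.
Leg 3: -46.2° → +23.2°, shortest Δλ = 69.4° (east) — does not cross 180°.
Leg 4: +23.2° → -56.1°, shortest Δλ = -79.3° (west) — does not cross 180°.
Leg 5: -56.1° → +23.8°, shortest Δλ = 79.9° (east) — does not cross 180°.
Leg 6: +23.8° → +109.3°, shortest Δλ = 85.5° (east) — does not cross 180°.
Total crossings: 0.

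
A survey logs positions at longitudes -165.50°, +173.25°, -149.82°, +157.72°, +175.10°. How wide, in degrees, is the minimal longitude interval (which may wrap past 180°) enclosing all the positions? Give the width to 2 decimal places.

52.46°

Sort the longitudes: -165.50°, -149.82°, +157.72°, +173.25°, +175.10°.
Eastward gaps between consecutive values (wrapping around): 15.68°, 307.54°, 15.53°, 1.85°, 19.40°.
Largest gap = 307.54° ⇒ minimal covering band is its complement: 360° − 307.54° = 52.46°.
Band runs from +157.72° eastward to -149.82°, crossing the antimeridian.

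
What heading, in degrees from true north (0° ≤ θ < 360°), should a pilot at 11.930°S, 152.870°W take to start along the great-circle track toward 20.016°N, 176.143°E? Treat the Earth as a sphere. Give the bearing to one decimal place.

316.0°

Δλ = 176.143 − -152.870 = 329.013°; wrapped into (−180°, 180°]: -30.987°.
θ = atan2( sin Δλ · cos φ₂ , cos φ₁ · sin φ₂ − sin φ₁ · cos φ₂ · cos Δλ )
  = atan2(-0.48375, 0.50140) = -43.973° → normalised to [0°, 360°): 316.027°.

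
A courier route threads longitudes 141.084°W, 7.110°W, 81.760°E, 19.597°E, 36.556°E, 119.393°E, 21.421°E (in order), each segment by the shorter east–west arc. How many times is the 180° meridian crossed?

Leg 1: -141.084° → -7.110°, shortest Δλ = 133.974° (east) — does not cross 180°.
Leg 2: -7.110° → +81.760°, shortest Δλ = 88.87° (east) — does not cross 180°.
Leg 3: +81.760° → +19.597°, shortest Δλ = -62.163° (west) — does not cross 180°.
Leg 4: +19.597° → +36.556°, shortest Δλ = 16.959° (east) — does not cross 180°.
Leg 5: +36.556° → +119.393°, shortest Δλ = 82.837° (east) — does not cross 180°.
Leg 6: +119.393° → +21.421°, shortest Δλ = -97.972° (west) — does not cross 180°.
Total crossings: 0.

0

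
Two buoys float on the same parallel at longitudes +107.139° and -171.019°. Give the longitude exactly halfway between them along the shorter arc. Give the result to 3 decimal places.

Signed shortest Δλ from +107.139° to -171.019° is +81.842°.
Midpoint longitude = +107.139° + (+81.842°)/2 = +107.139° + 40.921° = +148.060°.
(The naïve average (+107.139 + -171.019)/2 = -31.94° is on the wrong side of the globe.)

+148.060°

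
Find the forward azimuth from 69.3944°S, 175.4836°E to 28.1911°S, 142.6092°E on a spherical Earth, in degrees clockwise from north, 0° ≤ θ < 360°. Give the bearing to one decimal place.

317.7°

Δλ = 142.6092 − 175.4836 = -32.8744°.
θ = atan2( sin Δλ · cos φ₂ , cos φ₁ · sin φ₂ − sin φ₁ · cos φ₂ · cos Δλ )
  = atan2(-0.47841, 0.52662) = -42.254° → normalised to [0°, 360°): 317.746°.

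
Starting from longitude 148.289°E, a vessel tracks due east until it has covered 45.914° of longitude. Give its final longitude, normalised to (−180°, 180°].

165.797°W

Start at +148.289°; shift +45.914° → +194.203°.
+194.203° lies outside (−180°, 180°]; subtract 360° → -165.797°.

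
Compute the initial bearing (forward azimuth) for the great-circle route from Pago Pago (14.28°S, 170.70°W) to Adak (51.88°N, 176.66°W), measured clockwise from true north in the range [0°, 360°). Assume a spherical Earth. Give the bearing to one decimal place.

356.0°

Δλ = -176.66 − -170.70 = -5.96°.
θ = atan2( sin Δλ · cos φ₂ , cos φ₁ · sin φ₂ − sin φ₁ · cos φ₂ · cos Δλ )
  = atan2(-0.06410, 0.91385) = -4.012° → normalised to [0°, 360°): 355.988°.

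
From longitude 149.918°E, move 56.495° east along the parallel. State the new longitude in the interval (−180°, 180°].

153.587°W

Start at +149.918°; shift +56.495° → +206.413°.
+206.413° lies outside (−180°, 180°]; subtract 360° → -153.587°.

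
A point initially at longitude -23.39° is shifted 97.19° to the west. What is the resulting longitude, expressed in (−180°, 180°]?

-120.58°

Start at -23.39°; shift −97.19° → -120.58°.
-120.58° already lies in (−180°, 180°].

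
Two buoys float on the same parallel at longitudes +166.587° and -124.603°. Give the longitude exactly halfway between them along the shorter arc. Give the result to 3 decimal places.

-159.008°

Signed shortest Δλ from +166.587° to -124.603° is +68.810°.
Midpoint longitude = +166.587° + (+68.810°)/2 = +166.587° + 34.405° = +200.992°.
Normalise into (−180°, 180°]: -159.008°.
(The naïve average (+166.587 + -124.603)/2 = 20.992° is on the wrong side of the globe.)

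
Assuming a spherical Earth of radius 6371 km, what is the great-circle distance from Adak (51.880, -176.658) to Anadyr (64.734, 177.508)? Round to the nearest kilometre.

Δλ = 177.508 − -176.658 = 354.166°; wrapped into (−180°, 180°]: -5.834°.
Δφ = 64.734 − 51.880 = 12.854°.
a = sin²(Δφ/2) + cos φ₁ · cos φ₂ · sin²(Δλ/2) = 0.013212.
c = 2·atan2(√a, √(1−a)) = 0.23040 rad → d = 6371·c ≈ 1467.87 km.

1468 km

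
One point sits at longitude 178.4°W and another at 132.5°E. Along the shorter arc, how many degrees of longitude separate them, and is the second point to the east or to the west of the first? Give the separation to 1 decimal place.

49.1° west

Raw difference: 132.5 − -178.4 = 310.9°.
Normalise into (−180°, 180°]: 310.9° − 360° = -49.1°.
Negative ⇒ the second point lies to the west; separation 49.1°.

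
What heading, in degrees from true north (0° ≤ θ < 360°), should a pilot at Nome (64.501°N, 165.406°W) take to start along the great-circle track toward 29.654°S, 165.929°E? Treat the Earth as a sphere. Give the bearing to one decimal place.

Δλ = 165.929 − -165.406 = 331.335°; wrapped into (−180°, 180°]: -28.665°.
θ = atan2( sin Δλ · cos φ₂ , cos φ₁ · sin φ₂ − sin φ₁ · cos φ₂ · cos Δλ )
  = atan2(-0.41686, -0.90124) = -155.177° → normalised to [0°, 360°): 204.823°.

204.8°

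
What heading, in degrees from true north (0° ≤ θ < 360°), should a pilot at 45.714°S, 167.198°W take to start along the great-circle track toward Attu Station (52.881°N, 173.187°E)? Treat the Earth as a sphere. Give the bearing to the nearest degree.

Δλ = 173.187 − -167.198 = 340.385°; wrapped into (−180°, 180°]: -19.615°.
θ = atan2( sin Δλ · cos φ₂ , cos φ₁ · sin φ₂ − sin φ₁ · cos φ₂ · cos Δλ )
  = atan2(-0.20258, 0.96370) = -11.872° → normalised to [0°, 360°): 348.128°.

348°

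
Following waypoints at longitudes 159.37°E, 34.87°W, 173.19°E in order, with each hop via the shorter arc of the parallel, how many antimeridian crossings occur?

Leg 1: +159.37° → -34.87°, shortest Δλ = 165.76° (east) — crosses 180°.
Leg 2: -34.87° → +173.19°, shortest Δλ = -151.94° (west) — crosses 180°.
Total crossings: 2.

2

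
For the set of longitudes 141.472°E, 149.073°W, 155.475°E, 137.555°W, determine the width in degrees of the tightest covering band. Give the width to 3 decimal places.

Sort the longitudes: -149.073°, -137.555°, +141.472°, +155.475°.
Eastward gaps between consecutive values (wrapping around): 11.518°, 279.027°, 14.003°, 55.452°.
Largest gap = 279.027° ⇒ minimal covering band is its complement: 360° − 279.027° = 80.973°.
Band runs from +141.472° eastward to -137.555°, crossing the antimeridian.

80.973°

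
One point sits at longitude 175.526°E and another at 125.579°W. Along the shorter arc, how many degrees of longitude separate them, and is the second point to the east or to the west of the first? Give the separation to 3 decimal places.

Raw difference: -125.579 − 175.526 = -301.105°.
Normalise into (−180°, 180°]: -301.105° + 360° = 58.895°.
Positive ⇒ the second point lies to the east; separation 58.895°.

58.895° east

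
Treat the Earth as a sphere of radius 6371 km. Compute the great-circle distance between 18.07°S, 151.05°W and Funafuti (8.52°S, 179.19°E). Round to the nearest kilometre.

3385 km

Δλ = 179.19 − -151.05 = 330.24°; wrapped into (−180°, 180°]: -29.76°.
Δφ = -8.52 − -18.07 = 9.55°.
a = sin²(Δφ/2) + cos φ₁ · cos φ₂ · sin²(Δλ/2) = 0.068929.
c = 2·atan2(√a, √(1−a)) = 0.53131 rad → d = 6371·c ≈ 3385.00 km.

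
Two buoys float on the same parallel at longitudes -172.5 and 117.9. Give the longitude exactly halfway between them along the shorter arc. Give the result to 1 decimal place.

Signed shortest Δλ from -172.5° to +117.9° is -69.6°.
Midpoint longitude = -172.5° + (-69.6°)/2 = -172.5° − 34.8° = -207.3°.
Normalise into (−180°, 180°]: +152.7°.
(The naïve average (-172.5 + +117.9)/2 = -27.3° is on the wrong side of the globe.)

+152.7°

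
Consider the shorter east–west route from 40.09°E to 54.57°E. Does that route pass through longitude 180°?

No

Signed shortest Δλ = ((54.57 − 40.09 + 180) mod 360) − 180 = 14.48°.
Going east by 14.48° from +40.09° reaches +54.57° without touching 180°.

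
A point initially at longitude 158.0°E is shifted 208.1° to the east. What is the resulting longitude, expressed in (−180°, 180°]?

Start at +158.0°; shift +208.1° → +366.1°.
+366.1° lies outside (−180°, 180°]; subtract 360° → +6.1°.

6.1°E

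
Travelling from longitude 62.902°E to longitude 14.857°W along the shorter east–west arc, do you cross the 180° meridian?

Signed shortest Δλ = ((-14.857 − 62.902 + 180) mod 360) − 180 = -77.759°.
Going west by 77.759° from +62.902° reaches -14.857° without touching 180°.

No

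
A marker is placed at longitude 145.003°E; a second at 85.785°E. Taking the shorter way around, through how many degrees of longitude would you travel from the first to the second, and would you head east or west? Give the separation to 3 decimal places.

59.218° west

Raw difference: 85.785 − 145.003 = -59.218°.
Normalise into (−180°, 180°]: -59.218° stays -59.218°.
Negative ⇒ the second point lies to the west; separation 59.218°.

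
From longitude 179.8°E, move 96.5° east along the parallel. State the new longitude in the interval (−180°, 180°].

Start at +179.8°; shift +96.5° → +276.3°.
+276.3° lies outside (−180°, 180°]; subtract 360° → -83.7°.

83.7°W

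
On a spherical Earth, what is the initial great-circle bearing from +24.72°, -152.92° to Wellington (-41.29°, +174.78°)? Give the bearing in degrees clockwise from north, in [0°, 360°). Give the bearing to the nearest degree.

Δλ = 174.78 − -152.92 = 327.70°; wrapped into (−180°, 180°]: -32.30°.
θ = atan2( sin Δλ · cos φ₂ , cos φ₁ · sin φ₂ − sin φ₁ · cos φ₂ · cos Δλ )
  = atan2(-0.40150, -0.86500) = -155.101° → normalised to [0°, 360°): 204.899°.

205°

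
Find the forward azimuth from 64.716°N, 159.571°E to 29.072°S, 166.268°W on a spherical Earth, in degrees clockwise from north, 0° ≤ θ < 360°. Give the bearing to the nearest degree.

Δλ = -166.268 − 159.571 = -325.839°; wrapped into (−180°, 180°]: 34.161°.
θ = atan2( sin Δλ · cos φ₂ , cos φ₁ · sin φ₂ − sin φ₁ · cos φ₂ · cos Δλ )
  = atan2(0.49077, -0.86146) = 150.330° → normalised to [0°, 360°): 150.330°.

150°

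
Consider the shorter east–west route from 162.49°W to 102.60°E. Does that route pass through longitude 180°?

Yes

Naïve |102.60 − -162.49| = 265.09° > 180°, so the shorter arc goes the other way round — across 180°.
Signed shortest Δλ = ((102.60 − -162.49 + 180) mod 360) − 180 = -94.91°.
Going west by 94.91° from -162.49° passes through 180° before reaching +102.60°.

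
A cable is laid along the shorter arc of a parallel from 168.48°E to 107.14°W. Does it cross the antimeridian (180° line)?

Naïve |-107.14 − 168.48| = 275.62° > 180°, so the shorter arc goes the other way round — across 180°.
Signed shortest Δλ = ((-107.14 − 168.48 + 180) mod 360) − 180 = 84.38°.
Going east by 84.38° from +168.48° passes through 180° before reaching -107.14°.

Yes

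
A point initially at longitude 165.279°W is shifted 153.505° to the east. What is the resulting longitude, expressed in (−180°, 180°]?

Start at -165.279°; shift +153.505° → -11.774°.
-11.774° already lies in (−180°, 180°].

11.774°W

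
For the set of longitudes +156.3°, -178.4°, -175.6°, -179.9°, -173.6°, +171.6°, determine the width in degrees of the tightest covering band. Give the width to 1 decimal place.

30.1°

Sort the longitudes: -179.9°, -178.4°, -175.6°, -173.6°, +156.3°, +171.6°.
Eastward gaps between consecutive values (wrapping around): 1.5°, 2.8°, 2.0°, 329.9°, 15.3°, 8.5°.
Largest gap = 329.9° ⇒ minimal covering band is its complement: 360° − 329.9° = 30.1°.
Band runs from +156.3° eastward to -173.6°, crossing the antimeridian.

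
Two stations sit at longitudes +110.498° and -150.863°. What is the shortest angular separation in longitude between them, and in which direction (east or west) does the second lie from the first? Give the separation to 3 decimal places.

98.639° east

Raw difference: -150.863 − 110.498 = -261.361°.
Normalise into (−180°, 180°]: -261.361° + 360° = 98.639°.
Positive ⇒ the second point lies to the east; separation 98.639°.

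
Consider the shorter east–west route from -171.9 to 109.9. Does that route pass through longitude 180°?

Yes

Naïve |109.9 − -171.9| = 281.8° > 180°, so the shorter arc goes the other way round — across 180°.
Signed shortest Δλ = ((109.9 − -171.9 + 180) mod 360) − 180 = -78.2°.
Going west by 78.2° from -171.9° passes through 180° before reaching +109.9°.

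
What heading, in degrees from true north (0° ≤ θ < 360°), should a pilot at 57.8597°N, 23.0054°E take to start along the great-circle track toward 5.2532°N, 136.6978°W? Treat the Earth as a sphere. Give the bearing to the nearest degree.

338°

Δλ = -136.6978 − 23.0054 = -159.7032°.
θ = atan2( sin Δλ · cos φ₂ , cos φ₁ · sin φ₂ − sin φ₁ · cos φ₂ · cos Δλ )
  = atan2(-0.34543, 0.83954) = -22.364° → normalised to [0°, 360°): 337.636°.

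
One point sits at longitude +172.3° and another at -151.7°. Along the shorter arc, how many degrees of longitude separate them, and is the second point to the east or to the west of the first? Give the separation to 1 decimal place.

36.0° east

Raw difference: -151.7 − 172.3 = -324.0°.
Normalise into (−180°, 180°]: -324.0° + 360° = 36.0°.
Positive ⇒ the second point lies to the east; separation 36.0°.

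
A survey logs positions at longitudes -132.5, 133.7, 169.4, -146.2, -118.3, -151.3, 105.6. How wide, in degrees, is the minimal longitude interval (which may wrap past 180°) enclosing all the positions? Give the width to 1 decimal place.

136.1°

Sort the longitudes: -151.3°, -146.2°, -132.5°, -118.3°, +105.6°, +133.7°, +169.4°.
Eastward gaps between consecutive values (wrapping around): 5.1°, 13.7°, 14.2°, 223.9°, 28.1°, 35.7°, 39.3°.
Largest gap = 223.9° ⇒ minimal covering band is its complement: 360° − 223.9° = 136.1°.
Band runs from +105.6° eastward to -118.3°, crossing the antimeridian.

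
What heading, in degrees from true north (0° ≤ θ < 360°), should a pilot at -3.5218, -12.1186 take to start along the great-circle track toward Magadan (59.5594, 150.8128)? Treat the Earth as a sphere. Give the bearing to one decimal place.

Δλ = 150.8128 − -12.1186 = 162.9314°.
θ = atan2( sin Δλ · cos φ₂ , cos φ₁ · sin φ₂ − sin φ₁ · cos φ₂ · cos Δλ )
  = atan2(0.14871, 0.83078) = 10.148° → normalised to [0°, 360°): 10.148°.

10.1°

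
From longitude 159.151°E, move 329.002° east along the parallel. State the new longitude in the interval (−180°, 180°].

128.153°E

Start at +159.151°; shift +329.002° → +488.153°.
+488.153° lies outside (−180°, 180°]; subtract 360° → +128.153°.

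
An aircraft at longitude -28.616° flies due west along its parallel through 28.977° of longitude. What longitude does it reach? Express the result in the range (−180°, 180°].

Start at -28.616°; shift −28.977° → -57.593°.
-57.593° already lies in (−180°, 180°].

-57.593°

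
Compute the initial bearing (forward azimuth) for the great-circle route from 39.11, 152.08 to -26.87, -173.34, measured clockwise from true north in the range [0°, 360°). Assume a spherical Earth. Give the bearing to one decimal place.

148.1°

Δλ = -173.34 − 152.08 = -325.42°; wrapped into (−180°, 180°]: 34.58°.
θ = atan2( sin Δλ · cos φ₂ , cos φ₁ · sin φ₂ − sin φ₁ · cos φ₂ · cos Δλ )
  = atan2(0.50628, -0.81399) = 148.120° → normalised to [0°, 360°): 148.120°.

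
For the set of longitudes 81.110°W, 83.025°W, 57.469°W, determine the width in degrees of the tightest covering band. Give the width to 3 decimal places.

25.556°

Sort the longitudes: -83.025°, -81.110°, -57.469°.
Eastward gaps between consecutive values (wrapping around): 1.915°, 23.641°, 334.444°.
Largest gap = 334.444° ⇒ minimal covering band is its complement: 360° − 334.444° = 25.556°.
Band runs from -83.025° eastward to -57.469°.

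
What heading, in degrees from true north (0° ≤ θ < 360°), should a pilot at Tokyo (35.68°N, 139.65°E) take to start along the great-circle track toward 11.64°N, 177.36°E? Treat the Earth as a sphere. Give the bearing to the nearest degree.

Δλ = 177.36 − 139.65 = 37.71°.
θ = atan2( sin Δλ · cos φ₂ , cos φ₁ · sin φ₂ − sin φ₁ · cos φ₂ · cos Δλ )
  = atan2(0.59909, -0.28805) = 115.679° → normalised to [0°, 360°): 115.679°.

116°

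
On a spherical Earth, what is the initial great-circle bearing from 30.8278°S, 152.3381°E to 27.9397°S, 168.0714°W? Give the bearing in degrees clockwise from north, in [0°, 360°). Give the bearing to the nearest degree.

Δλ = -168.0714 − 152.3381 = -320.4095°; wrapped into (−180°, 180°]: 39.5905°.
θ = atan2( sin Δλ · cos φ₂ , cos φ₁ · sin φ₂ − sin φ₁ · cos φ₂ · cos Δλ )
  = atan2(0.56301, -0.05346) = 95.424° → normalised to [0°, 360°): 95.424°.

95°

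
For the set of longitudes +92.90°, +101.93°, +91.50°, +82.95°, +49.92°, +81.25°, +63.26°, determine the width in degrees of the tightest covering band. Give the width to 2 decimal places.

52.01°

Sort the longitudes: +49.92°, +63.26°, +81.25°, +82.95°, +91.50°, +92.90°, +101.93°.
Eastward gaps between consecutive values (wrapping around): 13.34°, 17.99°, 1.70°, 8.55°, 1.40°, 9.03°, 307.99°.
Largest gap = 307.99° ⇒ minimal covering band is its complement: 360° − 307.99° = 52.01°.
Band runs from +49.92° eastward to +101.93°.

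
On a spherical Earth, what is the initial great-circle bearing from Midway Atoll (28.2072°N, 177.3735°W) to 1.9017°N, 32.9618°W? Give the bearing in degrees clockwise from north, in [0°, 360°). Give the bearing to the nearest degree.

Δλ = -32.9618 − -177.3735 = 144.4117°.
θ = atan2( sin Δλ · cos φ₂ , cos φ₁ · sin φ₂ − sin φ₁ · cos φ₂ · cos Δλ )
  = atan2(0.58164, 0.41341) = 54.596° → normalised to [0°, 360°): 54.596°.

55°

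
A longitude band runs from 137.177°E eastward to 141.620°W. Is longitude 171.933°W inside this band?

Band width going east from +137.177° to -141.620°: ((-141.620 − 137.177) mod 360) = 81.203°.
Offset of -171.933° east of the west edge: ((-171.933 − 137.177) mod 360) = 50.890°.
50.890° ≤ 81.203° ⇒ inside.

Yes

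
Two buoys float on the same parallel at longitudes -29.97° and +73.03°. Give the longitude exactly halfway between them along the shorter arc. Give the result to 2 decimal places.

Signed shortest Δλ from -29.97° to +73.03° is +103.00°.
Midpoint longitude = -29.97° + (+103.00°)/2 = -29.97° + 51.50° = +21.53°.

+21.53°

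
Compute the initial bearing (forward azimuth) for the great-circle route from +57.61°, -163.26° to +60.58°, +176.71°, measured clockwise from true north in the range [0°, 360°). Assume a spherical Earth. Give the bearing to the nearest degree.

295°

Δλ = 176.71 − -163.26 = 339.97°; wrapped into (−180°, 180°]: -20.03°.
θ = atan2( sin Δλ · cos φ₂ , cos φ₁ · sin φ₂ − sin φ₁ · cos φ₂ · cos Δλ )
  = atan2(-0.16824, 0.07690) = -65.436° → normalised to [0°, 360°): 294.564°.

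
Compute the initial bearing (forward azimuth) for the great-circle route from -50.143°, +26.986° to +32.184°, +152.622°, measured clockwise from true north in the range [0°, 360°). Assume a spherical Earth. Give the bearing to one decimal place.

93.1°

Δλ = 152.622 − 26.986 = 125.636°.
θ = atan2( sin Δλ · cos φ₂ , cos φ₁ · sin φ₂ − sin φ₁ · cos φ₂ · cos Δλ )
  = atan2(0.68785, -0.03718) = 93.094° → normalised to [0°, 360°): 93.094°.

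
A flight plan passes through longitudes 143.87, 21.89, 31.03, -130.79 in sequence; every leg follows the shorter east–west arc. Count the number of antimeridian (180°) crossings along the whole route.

Leg 1: +143.87° → +21.89°, shortest Δλ = -121.98° (west) — does not cross 180°.
Leg 2: +21.89° → +31.03°, shortest Δλ = 9.14° (east) — does not cross 180°.
Leg 3: +31.03° → -130.79°, shortest Δλ = -161.82° (west) — does not cross 180°.
Total crossings: 0.

0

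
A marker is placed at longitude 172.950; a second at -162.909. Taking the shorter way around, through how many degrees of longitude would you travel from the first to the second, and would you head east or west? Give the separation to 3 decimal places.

Raw difference: -162.909 − 172.950 = -335.859°.
Normalise into (−180°, 180°]: -335.859° + 360° = 24.141°.
Positive ⇒ the second point lies to the east; separation 24.141°.

24.141° east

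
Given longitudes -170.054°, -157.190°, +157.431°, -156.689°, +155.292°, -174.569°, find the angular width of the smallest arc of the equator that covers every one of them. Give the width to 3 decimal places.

48.019°

Sort the longitudes: -174.569°, -170.054°, -157.190°, -156.689°, +155.292°, +157.431°.
Eastward gaps between consecutive values (wrapping around): 4.515°, 12.864°, 0.501°, 311.981°, 2.139°, 28.000°.
Largest gap = 311.981° ⇒ minimal covering band is its complement: 360° − 311.981° = 48.019°.
Band runs from +155.292° eastward to -156.689°, crossing the antimeridian.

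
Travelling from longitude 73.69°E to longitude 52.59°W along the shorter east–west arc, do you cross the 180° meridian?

Signed shortest Δλ = ((-52.59 − 73.69 + 180) mod 360) − 180 = -126.28°.
Going west by 126.28° from +73.69° reaches -52.59° without touching 180°.

No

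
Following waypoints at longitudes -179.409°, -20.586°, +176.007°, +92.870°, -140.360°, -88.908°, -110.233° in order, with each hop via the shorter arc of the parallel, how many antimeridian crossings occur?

Leg 1: -179.409° → -20.586°, shortest Δλ = 158.823° (east) — does not cross 180°.
Leg 2: -20.586° → +176.007°, shortest Δλ = -163.407° (west) — crosses 180°.
Leg 3: +176.007° → +92.870°, shortest Δλ = -83.137° (west) — does not cross 180°.
Leg 4: +92.870° → -140.360°, shortest Δλ = 126.77° (east) — crosses 180°.
Leg 5: -140.360° → -88.908°, shortest Δλ = 51.452° (east) — does not cross 180°.
Leg 6: -88.908° → -110.233°, shortest Δλ = -21.325° (west) — does not cross 180°.
Total crossings: 2.

2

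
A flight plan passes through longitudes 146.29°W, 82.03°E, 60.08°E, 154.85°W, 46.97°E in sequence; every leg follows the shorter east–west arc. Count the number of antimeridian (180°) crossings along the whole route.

Leg 1: -146.29° → +82.03°, shortest Δλ = -131.68° (west) — crosses 180°.
Leg 2: +82.03° → +60.08°, shortest Δλ = -21.95° (west) — does not cross 180°.
Leg 3: +60.08° → -154.85°, shortest Δλ = 145.07° (east) — crosses 180°.
Leg 4: -154.85° → +46.97°, shortest Δλ = -158.18° (west) — crosses 180°.
Total crossings: 3.

3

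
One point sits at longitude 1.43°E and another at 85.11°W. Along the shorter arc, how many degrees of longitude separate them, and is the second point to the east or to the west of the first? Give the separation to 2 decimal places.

86.54° west

Raw difference: -85.11 − 1.43 = -86.54°.
Normalise into (−180°, 180°]: -86.54° stays -86.54°.
Negative ⇒ the second point lies to the west; separation 86.54°.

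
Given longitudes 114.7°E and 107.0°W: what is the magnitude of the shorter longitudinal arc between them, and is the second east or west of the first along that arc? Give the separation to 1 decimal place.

Raw difference: -107.0 − 114.7 = -221.7°.
Normalise into (−180°, 180°]: -221.7° + 360° = 138.3°.
Positive ⇒ the second point lies to the east; separation 138.3°.

138.3° east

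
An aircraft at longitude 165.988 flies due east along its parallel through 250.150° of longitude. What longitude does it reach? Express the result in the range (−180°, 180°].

+56.138°

Start at +165.988°; shift +250.150° → +416.138°.
+416.138° lies outside (−180°, 180°]; subtract 360° → +56.138°.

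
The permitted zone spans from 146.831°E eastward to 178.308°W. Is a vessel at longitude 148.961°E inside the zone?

Yes

Band width going east from +146.831° to -178.308°: ((-178.308 − 146.831) mod 360) = 34.861°.
Offset of +148.961° east of the west edge: ((148.961 − 146.831) mod 360) = 2.130°.
2.130° ≤ 34.861° ⇒ inside.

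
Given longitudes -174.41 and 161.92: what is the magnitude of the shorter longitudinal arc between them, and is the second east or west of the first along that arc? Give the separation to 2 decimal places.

Raw difference: 161.92 − -174.41 = 336.33°.
Normalise into (−180°, 180°]: 336.33° − 360° = -23.67°.
Negative ⇒ the second point lies to the west; separation 23.67°.

23.67° west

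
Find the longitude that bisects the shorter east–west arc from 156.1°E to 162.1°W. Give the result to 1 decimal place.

177.0°E

Signed shortest Δλ from +156.1° to -162.1° is +41.8°.
Midpoint longitude = +156.1° + (+41.8°)/2 = +156.1° + 20.9° = +177.0°.
(The naïve average (+156.1 + -162.1)/2 = -3.0° is on the wrong side of the globe.)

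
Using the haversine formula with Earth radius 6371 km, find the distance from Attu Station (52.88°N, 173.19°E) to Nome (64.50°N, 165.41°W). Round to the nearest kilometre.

1771 km

Δλ = -165.41 − 173.19 = -338.60°; wrapped into (−180°, 180°]: 21.40°.
Δφ = 64.50 − 52.88 = 11.62°.
a = sin²(Δφ/2) + cos φ₁ · cos φ₂ · sin²(Δλ/2) = 0.019204.
c = 2·atan2(√a, √(1−a)) = 0.27805 rad → d = 6371·c ≈ 1771.45 km.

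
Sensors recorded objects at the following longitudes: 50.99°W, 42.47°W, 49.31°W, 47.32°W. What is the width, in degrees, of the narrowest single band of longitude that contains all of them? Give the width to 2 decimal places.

Sort the longitudes: -50.99°, -49.31°, -47.32°, -42.47°.
Eastward gaps between consecutive values (wrapping around): 1.68°, 1.99°, 4.85°, 351.48°.
Largest gap = 351.48° ⇒ minimal covering band is its complement: 360° − 351.48° = 8.52°.
Band runs from -50.99° eastward to -42.47°.

8.52°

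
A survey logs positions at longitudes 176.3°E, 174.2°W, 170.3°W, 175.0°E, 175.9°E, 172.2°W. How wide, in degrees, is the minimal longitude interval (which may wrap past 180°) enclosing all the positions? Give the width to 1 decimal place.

Sort the longitudes: -174.2°, -172.2°, -170.3°, +175.0°, +175.9°, +176.3°.
Eastward gaps between consecutive values (wrapping around): 2.0°, 1.9°, 345.3°, 0.9°, 0.4°, 9.5°.
Largest gap = 345.3° ⇒ minimal covering band is its complement: 360° − 345.3° = 14.7°.
Band runs from +175.0° eastward to -170.3°, crossing the antimeridian.

14.7°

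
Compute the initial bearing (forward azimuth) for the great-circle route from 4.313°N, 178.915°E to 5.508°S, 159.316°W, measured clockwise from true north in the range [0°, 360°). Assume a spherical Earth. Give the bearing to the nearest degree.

114°

Δλ = -159.316 − 178.915 = -338.231°; wrapped into (−180°, 180°]: 21.769°.
θ = atan2( sin Δλ · cos φ₂ , cos φ₁ · sin φ₂ − sin φ₁ · cos φ₂ · cos Δλ )
  = atan2(0.36915, -0.16523) = 114.113° → normalised to [0°, 360°): 114.113°.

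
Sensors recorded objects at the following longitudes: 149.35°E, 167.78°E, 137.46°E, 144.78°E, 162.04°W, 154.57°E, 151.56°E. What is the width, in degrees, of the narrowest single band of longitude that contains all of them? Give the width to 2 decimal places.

Sort the longitudes: -162.04°, +137.46°, +144.78°, +149.35°, +151.56°, +154.57°, +167.78°.
Eastward gaps between consecutive values (wrapping around): 299.50°, 7.32°, 4.57°, 2.21°, 3.01°, 13.21°, 30.18°.
Largest gap = 299.50° ⇒ minimal covering band is its complement: 360° − 299.50° = 60.50°.
Band runs from +137.46° eastward to -162.04°, crossing the antimeridian.

60.50°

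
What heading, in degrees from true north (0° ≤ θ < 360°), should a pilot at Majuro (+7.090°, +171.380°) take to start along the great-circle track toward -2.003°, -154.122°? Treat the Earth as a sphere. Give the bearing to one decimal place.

103.5°

Δλ = -154.122 − 171.380 = -325.502°; wrapped into (−180°, 180°]: 34.498°.
θ = atan2( sin Δλ · cos φ₂ , cos φ₁ · sin φ₂ − sin φ₁ · cos φ₂ · cos Δλ )
  = atan2(0.56603, -0.13635) = 103.543° → normalised to [0°, 360°): 103.543°.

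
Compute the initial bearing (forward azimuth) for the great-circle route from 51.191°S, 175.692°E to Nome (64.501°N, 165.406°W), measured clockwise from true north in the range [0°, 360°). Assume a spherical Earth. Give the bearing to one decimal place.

9.0°

Δλ = -165.406 − 175.692 = -341.098°; wrapped into (−180°, 180°]: 18.902°.
θ = atan2( sin Δλ · cos φ₂ , cos φ₁ · sin φ₂ − sin φ₁ · cos φ₂ · cos Δλ )
  = atan2(0.13946, 0.88305) = 8.975° → normalised to [0°, 360°): 8.975°.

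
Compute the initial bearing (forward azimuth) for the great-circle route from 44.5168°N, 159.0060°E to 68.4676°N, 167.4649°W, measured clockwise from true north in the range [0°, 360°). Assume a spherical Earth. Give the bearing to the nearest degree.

24°

Δλ = -167.4649 − 159.0060 = -326.4709°; wrapped into (−180°, 180°]: 33.5291°.
θ = atan2( sin Δλ · cos φ₂ , cos φ₁ · sin φ₂ − sin φ₁ · cos φ₂ · cos Δλ )
  = atan2(0.20273, 0.44877) = 24.311° → normalised to [0°, 360°): 24.311°.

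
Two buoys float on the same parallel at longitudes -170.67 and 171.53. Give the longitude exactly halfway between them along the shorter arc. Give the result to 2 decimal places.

-179.57°

Signed shortest Δλ from -170.67° to +171.53° is -17.80°.
Midpoint longitude = -170.67° + (-17.80°)/2 = -170.67° − 8.90° = -179.57°.
(The naïve average (-170.67 + +171.53)/2 = 0.43° is on the wrong side of the globe.)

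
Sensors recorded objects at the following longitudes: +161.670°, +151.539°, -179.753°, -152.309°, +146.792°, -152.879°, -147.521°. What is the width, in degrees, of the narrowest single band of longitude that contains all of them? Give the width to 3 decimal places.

65.687°

Sort the longitudes: -179.753°, -152.879°, -152.309°, -147.521°, +146.792°, +151.539°, +161.670°.
Eastward gaps between consecutive values (wrapping around): 26.874°, 0.570°, 4.788°, 294.313°, 4.747°, 10.131°, 18.577°.
Largest gap = 294.313° ⇒ minimal covering band is its complement: 360° − 294.313° = 65.687°.
Band runs from +146.792° eastward to -147.521°, crossing the antimeridian.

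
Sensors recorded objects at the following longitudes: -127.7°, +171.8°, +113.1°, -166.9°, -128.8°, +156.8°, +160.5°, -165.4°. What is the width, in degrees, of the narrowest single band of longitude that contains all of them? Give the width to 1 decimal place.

119.2°

Sort the longitudes: -166.9°, -165.4°, -128.8°, -127.7°, +113.1°, +156.8°, +160.5°, +171.8°.
Eastward gaps between consecutive values (wrapping around): 1.5°, 36.6°, 1.1°, 240.8°, 43.7°, 3.7°, 11.3°, 21.3°.
Largest gap = 240.8° ⇒ minimal covering band is its complement: 360° − 240.8° = 119.2°.
Band runs from +113.1° eastward to -127.7°, crossing the antimeridian.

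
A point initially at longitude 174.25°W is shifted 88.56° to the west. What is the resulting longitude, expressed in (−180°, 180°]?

97.19°E

Start at -174.25°; shift −88.56° → -262.81°.
-262.81° lies outside (−180°, 180°]; add 360° → +97.19°.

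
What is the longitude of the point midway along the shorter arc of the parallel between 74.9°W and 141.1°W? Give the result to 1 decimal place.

108.0°W

Signed shortest Δλ from -74.9° to -141.1° is -66.2°.
Midpoint longitude = -74.9° + (-66.2°)/2 = -74.9° − 33.1° = -108.0°.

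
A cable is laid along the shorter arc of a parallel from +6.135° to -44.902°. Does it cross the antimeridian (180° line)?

No

Signed shortest Δλ = ((-44.902 − 6.135 + 180) mod 360) − 180 = -51.037°.
Going west by 51.037° from +6.135° reaches -44.902° without touching 180°.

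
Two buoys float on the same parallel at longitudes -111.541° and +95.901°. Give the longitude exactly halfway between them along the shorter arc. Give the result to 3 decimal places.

Signed shortest Δλ from -111.541° to +95.901° is -152.558°.
Midpoint longitude = -111.541° + (-152.558°)/2 = -111.541° − 76.279° = -187.820°.
Normalise into (−180°, 180°]: +172.180°.
(The naïve average (-111.541 + +95.901)/2 = -7.82° is on the wrong side of the globe.)

+172.180°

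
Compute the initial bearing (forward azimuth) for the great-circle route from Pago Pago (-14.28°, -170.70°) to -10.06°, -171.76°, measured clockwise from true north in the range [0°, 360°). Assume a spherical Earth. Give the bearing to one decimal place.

346.1°

Δλ = -171.76 − -170.70 = -1.06°.
θ = atan2( sin Δλ · cos φ₂ , cos φ₁ · sin φ₂ − sin φ₁ · cos φ₂ · cos Δλ )
  = atan2(-0.01822, 0.07354) = -13.911° → normalised to [0°, 360°): 346.089°.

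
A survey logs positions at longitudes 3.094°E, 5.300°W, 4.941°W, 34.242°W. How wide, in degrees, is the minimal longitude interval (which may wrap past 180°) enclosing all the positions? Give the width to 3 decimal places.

37.336°

Sort the longitudes: -34.242°, -5.300°, -4.941°, +3.094°.
Eastward gaps between consecutive values (wrapping around): 28.942°, 0.359°, 8.035°, 322.664°.
Largest gap = 322.664° ⇒ minimal covering band is its complement: 360° − 322.664° = 37.336°.
Band runs from -34.242° eastward to +3.094°.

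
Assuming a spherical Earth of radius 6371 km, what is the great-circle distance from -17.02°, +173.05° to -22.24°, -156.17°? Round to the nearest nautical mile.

1765 nmi

Δλ = -156.17 − 173.05 = -329.22°; wrapped into (−180°, 180°]: 30.78°.
Δφ = -22.24 − -17.02 = -5.22°.
a = sin²(Δφ/2) + cos φ₁ · cos φ₂ · sin²(Δλ/2) = 0.064410.
c = 2·atan2(√a, √(1−a)) = 0.51319 rad → d = 6371·c ≈ 3269.56 km ≈ 1765.42 nmi.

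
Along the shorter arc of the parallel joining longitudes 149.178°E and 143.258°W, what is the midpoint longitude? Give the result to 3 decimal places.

Signed shortest Δλ from +149.178° to -143.258° is +67.564°.
Midpoint longitude = +149.178° + (+67.564°)/2 = +149.178° + 33.782° = +182.960°.
Normalise into (−180°, 180°]: -177.040°.
(The naïve average (+149.178 + -143.258)/2 = 2.96° is on the wrong side of the globe.)

177.040°W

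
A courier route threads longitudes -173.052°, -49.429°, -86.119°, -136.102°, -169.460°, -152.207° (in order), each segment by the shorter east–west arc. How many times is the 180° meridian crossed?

Leg 1: -173.052° → -49.429°, shortest Δλ = 123.623° (east) — does not cross 180°.
Leg 2: -49.429° → -86.119°, shortest Δλ = -36.69° (west) — does not cross 180°.
Leg 3: -86.119° → -136.102°, shortest Δλ = -49.983° (west) — does not cross 180°.
Leg 4: -136.102° → -169.460°, shortest Δλ = -33.358° (west) — does not cross 180°.
Leg 5: -169.460° → -152.207°, shortest Δλ = 17.253° (east) — does not cross 180°.
Total crossings: 0.

0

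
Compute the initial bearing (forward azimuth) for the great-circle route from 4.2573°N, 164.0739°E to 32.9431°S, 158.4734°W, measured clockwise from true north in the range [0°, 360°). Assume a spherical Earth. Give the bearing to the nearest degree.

139°

Δλ = -158.4734 − 164.0739 = -322.5473°; wrapped into (−180°, 180°]: 37.4527°.
θ = atan2( sin Δλ · cos φ₂ , cos φ₁ · sin φ₂ − sin φ₁ · cos φ₂ · cos Δλ )
  = atan2(0.51033, -0.59176) = 139.226° → normalised to [0°, 360°): 139.226°.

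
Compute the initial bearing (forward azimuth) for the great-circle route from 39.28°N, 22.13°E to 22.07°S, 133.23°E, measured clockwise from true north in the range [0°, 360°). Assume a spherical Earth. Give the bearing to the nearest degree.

95°

Δλ = 133.23 − 22.13 = 111.10°.
θ = atan2( sin Δλ · cos φ₂ , cos φ₁ · sin φ₂ − sin φ₁ · cos φ₂ · cos Δλ )
  = atan2(0.86459, -0.07963) = 95.262° → normalised to [0°, 360°): 95.262°.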